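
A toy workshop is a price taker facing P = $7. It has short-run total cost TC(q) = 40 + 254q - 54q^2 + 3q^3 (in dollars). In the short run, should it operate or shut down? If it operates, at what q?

Shut down

From TC, MC = TC'(q) = 254 - 108q + 9q^2 and AVC = VC/q = 254 - 54q + 3q^2.
The AVC parabola has its vertex at q = 54/6 = 9, where AVC = 254 - 54·9 + 3·9^2 = $11.
With P < min AVC ($7 < $11), every unit sold adds to the loss.
Shutting down limits the loss to fixed cost, $40.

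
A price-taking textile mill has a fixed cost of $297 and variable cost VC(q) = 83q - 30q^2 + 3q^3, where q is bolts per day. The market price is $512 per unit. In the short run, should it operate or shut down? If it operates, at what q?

Strip out fixed cost: VC = 83q - 30q^2 + 3q^3. Then AVC = 83 - 30q + 3q^2 and MC = 83 - 60q + 9q^2.
The AVC parabola has its vertex at q = 30/6 = 5, where AVC = 83 - 30·5 + 3·5^2 = $8.
Since P = $512 ≥ min AVC = $8, price covers variable cost and the firm should produce.
Set P = MC: 512 = 83 - 60q + 9q^2 → -429 - 60q + 9q^2 = 0. The roots are q = -13/3 and q = 11; the profit-maximizing output is on the rising part of MC, so q* = 11.
Check: AVC at q = 11 is $116 ≤ P, so revenue covers variable cost.
Profit = P·q − TC = 512·11 − 1573 = $4059.

Produce at q = 11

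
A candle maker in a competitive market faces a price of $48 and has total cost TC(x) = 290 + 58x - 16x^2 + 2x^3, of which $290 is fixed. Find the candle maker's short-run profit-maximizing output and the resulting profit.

Profit = -$190 at x = 5

AVC = 58 - 16x + 2x^2; min AVC = $26 at x = 4. Since P = $48 ≥ min AVC, the firm produces.
With MC = 58 - 32x + 6x^2, P = MC on the upward-sloping part at x* = 5.
TR = 48·5 = 240. TC = 290 + 140 = 430. Profit = 240 − 430 = -$190.
By producing, the firm covers all variable cost plus $100 of fixed cost; shutting down would lose the full $290.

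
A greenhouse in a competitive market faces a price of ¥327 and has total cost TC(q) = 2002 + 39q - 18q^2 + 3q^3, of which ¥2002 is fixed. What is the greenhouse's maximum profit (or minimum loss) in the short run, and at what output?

Profit = -¥82 at q = 8

AVC = 39 - 18q + 3q^2; min AVC = ¥12 at q = 3. Since P = ¥327 ≥ min AVC, the firm produces.
MC = 39 - 36q + 9q^2. Setting P = MC and taking the root on the rising branch gives q* = 8.
TR = 327·8 = 2616. TC = 2002 + 696 = 2698. Profit = 2616 − 2698 = -¥82.
By producing, the firm covers all variable cost plus ¥1920 of fixed cost; shutting down would lose the full ¥2002.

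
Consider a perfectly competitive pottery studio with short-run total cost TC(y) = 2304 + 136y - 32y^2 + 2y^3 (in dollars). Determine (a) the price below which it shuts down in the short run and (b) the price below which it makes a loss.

Shutdown price = min AVC. AVC = 136 - 32y + 2y^2, with vertex at y = 8 and minimum $8.
ATC = 2304/y + 136 - 32y + 2y^2. Setting dATC/dy = −2304/y^2 − 32 + 4y = 0 gives y = 12 (since 4·12^3 − 32·12^2 = 2304).
min ATC = 2304/12 + 136 − 32·12 + 2·12^2 = $232. That is the break-even price.
Between these two prices the firm operates at a loss; above $232 it earns a profit.

Shutdown price = $8; break-even price = $232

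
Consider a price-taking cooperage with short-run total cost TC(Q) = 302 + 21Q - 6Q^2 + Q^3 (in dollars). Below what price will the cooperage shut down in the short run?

$12 per unit

Short-run supply begins at min AVC. From VC = 21Q - 6Q^2 + Q^3, AVC = 21 - 6Q + Q^2.
At the minimum of AVC, MC = AVC. MC = 21 - 12Q + 3Q^2; setting MC = AVC gives 2Q^2 - 6Q = 0, so Q = 3. min AVC = 12.
So the shutdown price is $12.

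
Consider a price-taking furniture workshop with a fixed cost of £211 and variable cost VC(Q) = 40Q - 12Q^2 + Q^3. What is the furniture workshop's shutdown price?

The shutdown price is the minimum of AVC. VC = 40Q - 12Q^2 + Q^3, so AVC = 40 - 12Q + Q^2.
At the minimum of AVC, MC = AVC. MC = 40 - 24Q + 3Q^2; setting MC = AVC gives 2Q^2 - 12Q = 0, so Q = 6. min AVC = 4.
So the shutdown price is £4.

£4 per unit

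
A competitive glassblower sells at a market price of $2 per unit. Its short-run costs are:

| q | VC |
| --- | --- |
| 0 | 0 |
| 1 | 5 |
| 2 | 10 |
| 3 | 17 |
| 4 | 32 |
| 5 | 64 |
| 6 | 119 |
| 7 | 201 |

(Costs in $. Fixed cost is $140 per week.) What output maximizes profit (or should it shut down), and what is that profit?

q = 0 (shut down); profit = -$140

Compute π = P·q − TC at each output: q=0: -140; q=1: -143; q=2: -146; q=3: -151; q=4: -164; q=5: -194; q=6: -247; q=7: -327.
Profit is highest at q = 0. Equivalently, the lowest AVC in the table is 5/1 ≈ $5 at q = 1, and P = $2 falls below it — price never covers variable cost, so the firm shuts down and loses only its fixed cost.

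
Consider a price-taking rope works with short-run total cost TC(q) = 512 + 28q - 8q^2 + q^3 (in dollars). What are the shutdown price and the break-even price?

Shutdown price = $12; break-even price = $92

AVC = 28 - 8q + q^2; minimized at q = 4, giving min AVC = $12. That is the shutdown price.
ATC = 512/q + 28 - 8q + q^2. Setting dATC/dq = −512/q^2 − 8 + 2q = 0 gives q = 8 (since 2·8^3 − 8·8^2 = 512).
min ATC = 512/8 + 28 − 8·8 + 8^2 = $92. That is the break-even price.
Between these two prices the firm operates at a loss; above $92 it earns a profit.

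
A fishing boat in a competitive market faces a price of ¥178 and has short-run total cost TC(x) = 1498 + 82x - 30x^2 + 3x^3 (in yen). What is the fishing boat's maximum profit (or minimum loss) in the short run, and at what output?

Profit = -¥346 at x = 8

AVC = 82 - 30x + 3x^2; min AVC = ¥7 at x = 5. Since P = ¥178 ≥ min AVC, the firm produces.
With MC = 82 - 60x + 9x^2, P = MC on the upward-sloping part at x* = 8.
TR = 178·8 = 1424. TC = 1498 + 272 = 1770. Profit = 1424 − 1770 = -¥346.
That loss of ¥346 beats the ¥1498 the firm would lose by shutting down; producing recovers ¥1152 of fixed cost.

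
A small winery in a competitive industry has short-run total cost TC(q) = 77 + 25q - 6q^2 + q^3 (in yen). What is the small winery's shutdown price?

¥16 per unit

The firm shuts down when price falls below the minimum of average variable cost. AVC = VC/q = 25 - 6q + q^2.
At the minimum of AVC, MC = AVC. MC = 25 - 12q + 3q^2; setting MC = AVC gives 2q^2 - 6q = 0, so q = 3. min AVC = 16.
So the shutdown price is ¥16.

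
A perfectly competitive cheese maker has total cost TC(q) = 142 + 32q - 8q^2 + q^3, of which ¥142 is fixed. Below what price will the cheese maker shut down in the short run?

Short-run supply begins at min AVC. From VC = 32q - 8q^2 + q^3, AVC = 32 - 8q + q^2.
dAVC/dq = -8 + 2q = 0 gives q = 4. min AVC = 32 - 8·4 + 4^2 = 16.
For P < ¥16 the firm produces nothing.

¥16 per unit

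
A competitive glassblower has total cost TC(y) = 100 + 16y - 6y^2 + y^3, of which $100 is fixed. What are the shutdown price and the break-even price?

Shutdown price = $7; break-even price = $31

Shutdown price = min AVC. AVC = 16 - 6y + y^2, with vertex at y = 3 and minimum $7.
ATC = 100/y + 16 - 6y + y^2. Setting dATC/dy = −100/y^2 − 6 + 2y = 0 gives y = 5 (since 2·5^3 − 6·5^2 = 100).
min ATC = 100/5 + 16 − 6·5 + 5^2 = $31. That is the break-even price.
Between these two prices the firm operates at a loss; above $31 it earns a profit.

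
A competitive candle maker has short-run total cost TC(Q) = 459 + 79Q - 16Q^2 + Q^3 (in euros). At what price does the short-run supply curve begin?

€15 per unit

Short-run supply begins at min AVC. From VC = 79Q - 16Q^2 + Q^3, AVC = 79 - 16Q + Q^2.
At the minimum of AVC, MC = AVC. MC = 79 - 32Q + 3Q^2; setting MC = AVC gives 2Q^2 - 16Q = 0, so Q = 8. min AVC = 15.
For P < €15 the firm produces nothing.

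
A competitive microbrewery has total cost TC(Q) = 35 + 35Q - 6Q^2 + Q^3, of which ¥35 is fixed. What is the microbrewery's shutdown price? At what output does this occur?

The firm shuts down when price falls below the minimum of average variable cost. AVC = VC/Q = 35 - 6Q + Q^2.
At the minimum of AVC, MC = AVC. MC = 35 - 12Q + 3Q^2; setting MC = AVC gives 2Q^2 - 6Q = 0, so Q = 3. min AVC = 26.
The firm shuts down for any P below ¥26.

¥26 per unit, at Q = 3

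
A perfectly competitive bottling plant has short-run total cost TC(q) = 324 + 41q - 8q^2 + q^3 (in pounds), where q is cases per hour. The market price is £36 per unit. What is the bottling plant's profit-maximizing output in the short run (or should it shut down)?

From TC, MC = TC'(q) = 41 - 16q + 3q^2 and AVC = VC/q = 41 - 8q + q^2.
AVC hits its minimum where MC = AVC, at q = 4, giving min AVC = 41 - 8·4 + 4^2 = £25.
Because £36 ≥ £25, revenue can cover variable cost; the firm operates.
P = MC gives 5 - 16q + 3q^2 = 0, with roots 1/3 and 5. Take the larger (rising MC): q* = 5.
Check: AVC at q = 5 is £26 ≤ P, so revenue covers variable cost.
Profit = P·q − TC = 36·5 − 454 = -£274, a loss, but smaller than the £324 fixed cost the firm would lose by shutting down.

Produce at q = 5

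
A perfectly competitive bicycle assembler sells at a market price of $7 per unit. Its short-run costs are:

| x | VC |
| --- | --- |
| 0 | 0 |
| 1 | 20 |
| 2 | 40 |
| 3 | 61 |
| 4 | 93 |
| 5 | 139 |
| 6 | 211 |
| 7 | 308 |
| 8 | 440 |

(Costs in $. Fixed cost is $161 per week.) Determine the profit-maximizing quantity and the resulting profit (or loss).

Profit at each row (π = 7x − TC): x=0: -161; x=1: -174; x=2: -187; x=3: -201; x=4: -226; x=5: -265; x=6: -330; x=7: -420; x=8: -545.
Profit is highest at x = 0. Equivalently, the lowest AVC in the table is 20/1 ≈ $20 at x = 1, and P = $7 falls below it — price never covers variable cost, so the firm shuts down and loses only its fixed cost.

x = 0 (shut down); profit = -$161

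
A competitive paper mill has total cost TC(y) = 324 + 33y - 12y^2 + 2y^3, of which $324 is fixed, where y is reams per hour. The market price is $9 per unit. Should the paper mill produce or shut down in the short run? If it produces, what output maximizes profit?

Shut down

Strip out fixed cost: VC = 33y - 12y^2 + 2y^3. Then AVC = 33 - 12y + 2y^2 and MC = 33 - 24y + 6y^2.
The AVC parabola has its vertex at y = 12/4 = 3, where AVC = 33 - 12·3 + 2·3^2 = $15.
Since P = $9 < min AVC = $15, price fails to cover variable cost at any output.
Shutting down limits the loss to fixed cost, $324.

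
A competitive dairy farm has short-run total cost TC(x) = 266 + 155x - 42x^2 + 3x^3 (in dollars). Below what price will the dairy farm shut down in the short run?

Short-run supply begins at min AVC. From VC = 155x - 42x^2 + 3x^3, AVC = 155 - 42x + 3x^2.
dAVC/dx = -42 + 6x = 0 gives x = 7. min AVC = 155 - 42·7 + 3·7^2 = 8.
For P < $8 the firm produces nothing.

$8 per unit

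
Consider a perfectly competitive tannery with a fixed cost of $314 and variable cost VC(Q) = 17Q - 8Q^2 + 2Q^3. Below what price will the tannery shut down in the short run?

Short-run supply begins at min AVC. From VC = 17Q - 8Q^2 + 2Q^3, AVC = 17 - 8Q + 2Q^2.
dAVC/dQ = -8 + 4Q = 0 gives Q = 2. min AVC = 17 - 8·2 + 2·2^2 = 9.
So the shutdown price is $9.

$9 per unit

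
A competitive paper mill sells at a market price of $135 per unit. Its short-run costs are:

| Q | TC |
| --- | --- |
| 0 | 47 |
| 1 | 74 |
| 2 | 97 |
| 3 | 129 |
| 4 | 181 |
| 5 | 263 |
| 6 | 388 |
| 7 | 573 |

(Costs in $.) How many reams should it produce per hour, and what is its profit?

Q = 6; profit = $422

Profit at each row (π = 135Q − TC): Q=0: -47; Q=1: 61; Q=2: 173; Q=3: 276; Q=4: 359; Q=5: 412; Q=6: 422; Q=7: 372.
Profit is maximized at Q = 6. AVC there is 341/6 = $56.83 ≤ P, so producing beats shutting down (which would give -$47).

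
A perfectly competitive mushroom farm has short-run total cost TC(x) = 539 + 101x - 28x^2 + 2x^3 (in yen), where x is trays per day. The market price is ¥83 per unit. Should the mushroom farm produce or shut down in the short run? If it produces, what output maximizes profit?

Produce at x = 9

From TC, MC = TC'(x) = 101 - 56x + 6x^2 and AVC = VC/x = 101 - 28x + 2x^2.
AVC hits its minimum where MC = AVC, at x = 7, giving min AVC = 101 - 28·7 + 2·7^2 = ¥3.
Since P = ¥83 ≥ min AVC = ¥3, price covers variable cost and the firm should produce.
P = MC gives 18 - 56x + 6x^2 = 0, with roots 1/3 and 9. Take the larger (rising MC): x* = 9.
Check: AVC at x = 9 is ¥11 ≤ P, so revenue covers variable cost.
Profit = P·x − TC = 83·9 − 638 = ¥109.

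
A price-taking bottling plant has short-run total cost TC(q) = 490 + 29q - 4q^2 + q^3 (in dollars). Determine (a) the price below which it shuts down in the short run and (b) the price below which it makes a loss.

Shutdown price = min AVC. AVC = 29 - 4q + q^2, with vertex at q = 2 and minimum $25.
ATC = 490/q + 29 - 4q + q^2. Setting dATC/dq = −490/q^2 − 4 + 2q = 0 gives q = 7 (since 2·7^3 − 4·7^2 = 490).
min ATC = 490/7 + 29 − 4·7 + 7^2 = $120. That is the break-even price.
For $25 ≤ P < $120 the firm produces at a loss; below $25 it shuts down.

Shutdown price = $25; break-even price = $120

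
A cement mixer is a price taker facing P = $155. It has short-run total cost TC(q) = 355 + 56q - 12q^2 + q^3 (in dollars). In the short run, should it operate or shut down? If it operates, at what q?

Strip out fixed cost: VC = 56q - 12q^2 + q^3. Then AVC = 56 - 12q + q^2 and MC = 56 - 24q + 3q^2.
The AVC parabola has its vertex at q = 12/2 = 6, where AVC = 56 - 12·6 + 6^2 = $20.
P = $155 exceeds min AVC = $20, so the firm stays open.
P = MC gives -99 - 24q + 3q^2 = 0, with roots -3 and 11. Take the larger (rising MC): q* = 11.
Check: AVC at q = 11 is $45 ≤ P, so revenue covers variable cost.
Profit = P·q − TC = 155·11 − 850 = $855.

Produce at q = 11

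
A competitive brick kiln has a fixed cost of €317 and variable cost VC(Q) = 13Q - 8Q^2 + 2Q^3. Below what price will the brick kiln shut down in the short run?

€5 per unit

The firm shuts down when price falls below the minimum of average variable cost. AVC = VC/Q = 13 - 8Q + 2Q^2.
At the minimum of AVC, MC = AVC. MC = 13 - 16Q + 6Q^2; setting MC = AVC gives 4Q^2 - 8Q = 0, so Q = 2. min AVC = 5.
For P < €5 the firm produces nothing.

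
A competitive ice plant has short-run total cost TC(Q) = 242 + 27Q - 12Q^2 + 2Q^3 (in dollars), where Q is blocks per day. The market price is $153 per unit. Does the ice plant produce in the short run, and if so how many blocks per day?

Produce at Q = 7

Strip out fixed cost: VC = 27Q - 12Q^2 + 2Q^3. Then AVC = 27 - 12Q + 2Q^2 and MC = 27 - 24Q + 6Q^2.
The AVC parabola has its vertex at Q = 12/4 = 3, where AVC = 27 - 12·3 + 2·3^2 = $9.
Because $153 ≥ $9, revenue can cover variable cost; the firm operates.
P = MC gives -126 - 24Q + 6Q^2 = 0, with roots -3 and 7. Take the larger (rising MC): Q* = 7.
Check: AVC at Q = 7 is $41 ≤ P, so revenue covers variable cost.
Profit = P·Q − TC = 153·7 − 529 = $542.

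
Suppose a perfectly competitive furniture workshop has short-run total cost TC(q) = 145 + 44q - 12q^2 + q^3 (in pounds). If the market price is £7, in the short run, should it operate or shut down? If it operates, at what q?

Shut down

From TC, MC = TC'(q) = 44 - 24q + 3q^2 and AVC = VC/q = 44 - 12q + q^2.
AVC hits its minimum where MC = AVC, at q = 6, giving min AVC = 44 - 12·6 + 6^2 = £8.
Since P = £7 < min AVC = £8, price fails to cover variable cost at any output.
Best response: produce nothing and absorb the £145 fixed cost.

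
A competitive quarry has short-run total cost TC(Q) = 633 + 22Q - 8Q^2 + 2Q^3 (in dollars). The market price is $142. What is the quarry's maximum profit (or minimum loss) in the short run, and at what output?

AVC = 22 - 8Q + 2Q^2 has its minimum $14 at Q = 2; price $142 clears that bar, so the firm operates.
With MC = 22 - 16Q + 6Q^2, P = MC on the upward-sloping part at Q* = 6.
TR = 142·6 = 852. TC = 633 + 276 = 909. Profit = 852 − 909 = -$57.
By producing, the firm covers all variable cost plus $576 of fixed cost; shutting down would lose the full $633.

Profit = -$57 at Q = 6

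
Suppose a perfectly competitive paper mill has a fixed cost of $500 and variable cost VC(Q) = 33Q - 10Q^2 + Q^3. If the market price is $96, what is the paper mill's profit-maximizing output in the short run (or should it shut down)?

Variable cost is VC = 33Q - 10Q^2 + Q^3, so AVC = VC/Q = 33 - 10Q + Q^2 and MC = dTC/dQ = 33 - 20Q + 3Q^2.
AVC hits its minimum where MC = AVC, at Q = 5, giving min AVC = 33 - 10·5 + 5^2 = $8.
Because $96 ≥ $8, revenue can cover variable cost; the firm operates.
Set P = MC: 96 = 33 - 20Q + 3Q^2 → -63 - 20Q + 3Q^2 = 0. The roots are Q = -7/3 and Q = 9; the profit-maximizing output is on the rising part of MC, so Q* = 9.
Check: AVC at Q = 9 is $24 ≤ P, so revenue covers variable cost.
Profit = P·Q − TC = 96·9 − 716 = $148.

Produce at Q = 9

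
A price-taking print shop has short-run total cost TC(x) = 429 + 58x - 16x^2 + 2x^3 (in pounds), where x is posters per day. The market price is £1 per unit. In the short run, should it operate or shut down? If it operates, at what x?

From TC, MC = TC'(x) = 58 - 32x + 6x^2 and AVC = VC/x = 58 - 16x + 2x^2.
AVC hits its minimum where MC = AVC, at x = 4, giving min AVC = 58 - 16·4 + 2·4^2 = £26.
Since P = £1 < min AVC = £26, price fails to cover variable cost at any output.
Best response: produce nothing and absorb the £429 fixed cost.

Shut down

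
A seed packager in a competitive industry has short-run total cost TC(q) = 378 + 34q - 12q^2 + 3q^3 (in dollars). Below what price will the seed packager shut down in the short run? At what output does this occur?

$22 per unit, at q = 2

The firm shuts down when price falls below the minimum of average variable cost. AVC = VC/q = 34 - 12q + 3q^2.
At the minimum of AVC, MC = AVC. MC = 34 - 24q + 9q^2; setting MC = AVC gives 6q^2 - 12q = 0, so q = 2. min AVC = 22.
So the shutdown price is $22.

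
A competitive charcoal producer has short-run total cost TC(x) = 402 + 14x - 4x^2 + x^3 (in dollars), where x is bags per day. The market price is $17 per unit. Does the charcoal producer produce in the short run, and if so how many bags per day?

Strip out fixed cost: VC = 14x - 4x^2 + x^3. Then AVC = 14 - 4x + x^2 and MC = 14 - 8x + 3x^2.
AVC is minimized where dAVC/dx = -4 + 2x = 0, at x = 2; min AVC = 14 - 4·2 + 2^2 = $10.
P = $17 exceeds min AVC = $10, so the firm stays open.
Set P = MC: 17 = 14 - 8x + 3x^2 → -3 - 8x + 3x^2 = 0. The roots are x = -1/3 and x = 3; the profit-maximizing output is on the rising part of MC, so x* = 3.
Check: AVC at x = 3 is $11 ≤ P, so revenue covers variable cost.
Profit = P·x − TC = 17·3 − 435 = -$384, a loss, but smaller than the $402 fixed cost the firm would lose by shutting down.

Produce at x = 3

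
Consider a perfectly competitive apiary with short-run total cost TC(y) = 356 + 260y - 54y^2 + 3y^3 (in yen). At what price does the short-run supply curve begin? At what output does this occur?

The shutdown price is the minimum of AVC. VC = 260y - 54y^2 + 3y^3, so AVC = 260 - 54y + 3y^2.
dAVC/dy = -54 + 6y = 0 gives y = 9. min AVC = 260 - 54·9 + 3·9^2 = 17.
So the shutdown price is ¥17.

¥17 per unit, at y = 9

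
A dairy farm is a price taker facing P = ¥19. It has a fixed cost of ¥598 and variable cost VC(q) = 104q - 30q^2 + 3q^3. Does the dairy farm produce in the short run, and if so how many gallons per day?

Shut down

Variable cost is VC = 104q - 30q^2 + 3q^3, so AVC = VC/q = 104 - 30q + 3q^2 and MC = dTC/dq = 104 - 60q + 9q^2.
AVC is minimized where dAVC/dq = -30 + 6q = 0, at q = 5; min AVC = 104 - 30·5 + 3·5^2 = ¥29.
P = ¥19 lies below min AVC = ¥29; no output level covers variable cost.
The firm minimizes its loss by shutting down and losing only its fixed cost of ¥598.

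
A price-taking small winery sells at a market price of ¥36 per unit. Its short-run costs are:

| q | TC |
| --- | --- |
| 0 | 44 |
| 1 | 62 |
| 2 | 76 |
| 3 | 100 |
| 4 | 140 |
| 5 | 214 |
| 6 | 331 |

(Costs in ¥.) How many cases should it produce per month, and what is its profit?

Tabulate TR − TC: q=0: -44; q=1: -26; q=2: -4; q=3: 8; q=4: 4; q=5: -34; q=6: -115.
Profit is maximized at q = 3. AVC there is 56/3 = ¥18.67 ≤ P, so producing beats shutting down (which would give -¥44).

q = 3; profit = ¥8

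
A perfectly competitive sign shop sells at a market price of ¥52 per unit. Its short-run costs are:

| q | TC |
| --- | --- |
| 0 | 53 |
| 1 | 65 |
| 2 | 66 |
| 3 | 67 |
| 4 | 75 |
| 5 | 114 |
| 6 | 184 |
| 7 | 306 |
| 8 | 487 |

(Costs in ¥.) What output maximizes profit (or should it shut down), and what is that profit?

Compute π = P·q − TC at each output: q=0: -53; q=1: -13; q=2: 38; q=3: 89; q=4: 133; q=5: 146; q=6: 128; q=7: 58; q=8: -71.
Profit is maximized at q = 5. AVC there is 61/5 = ¥12.20 ≤ P, so producing beats shutting down (which would give -¥53).

q = 5; profit = ¥146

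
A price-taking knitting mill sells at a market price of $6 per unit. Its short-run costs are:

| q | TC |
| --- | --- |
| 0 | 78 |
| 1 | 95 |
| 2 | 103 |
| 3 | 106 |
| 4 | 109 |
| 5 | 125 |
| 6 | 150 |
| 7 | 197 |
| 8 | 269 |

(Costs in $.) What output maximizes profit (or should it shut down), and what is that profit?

Compute π = P·q − TC at each output: q=0: -78; q=1: -89; q=2: -91; q=3: -88; q=4: -85; q=5: -95; q=6: -114; q=7: -155; q=8: -221.
Profit is highest at q = 0. Equivalently, the lowest AVC in the table is 31/4 ≈ $7.75 at q = 4, and P = $6 falls below it — price never covers variable cost, so the firm shuts down and loses only its fixed cost.

q = 0 (shut down); profit = -$78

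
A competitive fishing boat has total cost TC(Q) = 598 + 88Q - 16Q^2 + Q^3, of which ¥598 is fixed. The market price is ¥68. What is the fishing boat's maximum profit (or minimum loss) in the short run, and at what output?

Profit = -¥198 at Q = 10

AVC = 88 - 16Q + Q^2; min AVC = ¥24 at Q = 8. Since P = ¥68 ≥ min AVC, the firm produces.
MC = 88 - 32Q + 3Q^2. Setting P = MC and taking the root on the rising branch gives Q* = 10.
TR = 68·10 = 680. TC = 598 + 280 = 878. Profit = 680 − 878 = -¥198.
By producing, the firm covers all variable cost plus ¥400 of fixed cost; shutting down would lose the full ¥598.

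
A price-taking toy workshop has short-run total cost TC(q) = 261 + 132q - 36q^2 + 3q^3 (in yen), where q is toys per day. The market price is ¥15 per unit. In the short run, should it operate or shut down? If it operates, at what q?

Shut down

Strip out fixed cost: VC = 132q - 36q^2 + 3q^3. Then AVC = 132 - 36q + 3q^2 and MC = 132 - 72q + 9q^2.
AVC is minimized where dAVC/dq = -36 + 6q = 0, at q = 6; min AVC = 132 - 36·6 + 3·6^2 = ¥24.
With P < min AVC (¥15 < ¥24), every unit sold adds to the loss.
Shutting down limits the loss to fixed cost, ¥261.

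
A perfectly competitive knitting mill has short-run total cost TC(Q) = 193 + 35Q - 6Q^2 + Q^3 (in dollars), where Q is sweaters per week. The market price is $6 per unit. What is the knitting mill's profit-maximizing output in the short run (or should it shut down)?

Shut down

Strip out fixed cost: VC = 35Q - 6Q^2 + Q^3. Then AVC = 35 - 6Q + Q^2 and MC = 35 - 12Q + 3Q^2.
The AVC parabola has its vertex at Q = 6/2 = 3, where AVC = 35 - 6·3 + 3^2 = $26.
Since P = $6 < min AVC = $26, price fails to cover variable cost at any output.
Shutting down limits the loss to fixed cost, $193.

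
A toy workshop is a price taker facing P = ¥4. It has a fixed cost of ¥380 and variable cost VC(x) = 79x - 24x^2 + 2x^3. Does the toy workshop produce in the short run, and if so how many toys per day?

Variable cost is VC = 79x - 24x^2 + 2x^3, so AVC = VC/x = 79 - 24x + 2x^2 and MC = dTC/dx = 79 - 48x + 6x^2.
The AVC parabola has its vertex at x = 24/4 = 6, where AVC = 79 - 24·6 + 2·6^2 = ¥7.
P = ¥4 lies below min AVC = ¥7; no output level covers variable cost.
The firm minimizes its loss by shutting down and losing only its fixed cost of ¥380.

Shut down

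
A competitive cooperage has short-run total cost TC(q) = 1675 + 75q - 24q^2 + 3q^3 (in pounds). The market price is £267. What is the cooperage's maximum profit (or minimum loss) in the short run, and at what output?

AVC = 75 - 24q + 3q^2 has its minimum £27 at q = 4; price £267 clears that bar, so the firm operates.
MC = 75 - 48q + 9q^2. Setting P = MC and taking the root on the rising branch gives q* = 8.
TR = 267·8 = 2136. TC = 1675 + 600 = 2275. Profit = 2136 − 2275 = -£139.
Shutting down would mean losing the fixed cost of £1675, so operating at a loss of £139 is better by £1536.

Profit = -£139 at q = 8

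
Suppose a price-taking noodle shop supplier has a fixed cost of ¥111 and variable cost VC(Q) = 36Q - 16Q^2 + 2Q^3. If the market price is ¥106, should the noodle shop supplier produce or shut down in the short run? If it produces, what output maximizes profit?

Produce at Q = 7

Variable cost is VC = 36Q - 16Q^2 + 2Q^3, so AVC = VC/Q = 36 - 16Q + 2Q^2 and MC = dTC/dQ = 36 - 32Q + 6Q^2.
The AVC parabola has its vertex at Q = 16/4 = 4, where AVC = 36 - 16·4 + 2·4^2 = ¥4.
Since P = ¥106 ≥ min AVC = ¥4, price covers variable cost and the firm should produce.
Set P = MC: 106 = 36 - 32Q + 6Q^2 → -70 - 32Q + 6Q^2 = 0. The roots are Q = -5/3 and Q = 7; the profit-maximizing output is on the rising part of MC, so Q* = 7.
Check: AVC at Q = 7 is ¥22 ≤ P, so revenue covers variable cost.
Profit = P·Q − TC = 106·7 − 265 = ¥477.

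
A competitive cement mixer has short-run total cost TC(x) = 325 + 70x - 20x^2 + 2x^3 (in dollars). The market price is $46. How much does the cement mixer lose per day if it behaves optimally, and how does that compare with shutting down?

Profit = -$181 at x = 6

AVC = 70 - 20x + 2x^2 has its minimum $20 at x = 5; price $46 clears that bar, so the firm operates.
MC = 70 - 40x + 6x^2. Setting P = MC and taking the root on the rising branch gives x* = 6.
TR = 46·6 = 276. TC = 325 + 132 = 457. Profit = 276 − 457 = -$181.
By producing, the firm covers all variable cost plus $144 of fixed cost; shutting down would lose the full $325.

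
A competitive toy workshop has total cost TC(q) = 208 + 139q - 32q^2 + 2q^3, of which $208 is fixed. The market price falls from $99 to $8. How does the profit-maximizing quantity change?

Output falls from 10 to 0 (the firm shuts down)

AVC = 139 - 32q + 2q^2, minimized at q = 8 where min AVC = $11. MC = 139 - 64q + 6q^2.
With P = $99 above the shutdown price, P = MC gives q = 10.
At P = $8 < min AVC = $11, price no longer covers variable cost at any output, so the firm shuts down: q = 0.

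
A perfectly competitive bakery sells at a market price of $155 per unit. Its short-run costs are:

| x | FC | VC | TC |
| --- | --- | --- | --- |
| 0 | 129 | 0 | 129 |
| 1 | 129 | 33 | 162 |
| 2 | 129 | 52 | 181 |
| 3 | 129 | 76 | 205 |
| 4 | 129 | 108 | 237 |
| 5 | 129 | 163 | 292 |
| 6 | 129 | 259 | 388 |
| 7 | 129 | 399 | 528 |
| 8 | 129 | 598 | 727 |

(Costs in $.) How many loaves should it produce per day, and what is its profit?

Profit at each row (π = 155x − TC): x=0: -129; x=1: -7; x=2: 129; x=3: 260; x=4: 383; x=5: 483; x=6: 542; x=7: 557; x=8: 513.
Profit is maximized at x = 7. AVC there is 399/7 = $57 ≤ P, so producing beats shutting down (which would give -$129).

x = 7; profit = $557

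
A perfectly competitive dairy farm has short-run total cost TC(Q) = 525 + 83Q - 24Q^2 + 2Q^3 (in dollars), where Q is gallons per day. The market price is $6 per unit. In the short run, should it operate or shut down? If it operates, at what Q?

Shut down

From TC, MC = TC'(Q) = 83 - 48Q + 6Q^2 and AVC = VC/Q = 83 - 24Q + 2Q^2.
AVC hits its minimum where MC = AVC, at Q = 6, giving min AVC = 83 - 24·6 + 2·6^2 = $11.
With P < min AVC ($6 < $11), every unit sold adds to the loss.
Best response: produce nothing and absorb the $525 fixed cost.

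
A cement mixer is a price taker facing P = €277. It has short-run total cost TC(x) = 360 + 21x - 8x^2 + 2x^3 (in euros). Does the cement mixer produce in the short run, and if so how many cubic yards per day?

From TC, MC = TC'(x) = 21 - 16x + 6x^2 and AVC = VC/x = 21 - 8x + 2x^2.
AVC hits its minimum where MC = AVC, at x = 2, giving min AVC = 21 - 8·2 + 2·2^2 = €13.
P = €277 exceeds min AVC = €13, so the firm stays open.
P = MC gives -256 - 16x + 6x^2 = 0, with roots -16/3 and 8. Take the larger (rising MC): x* = 8.
Check: AVC at x = 8 is €85 ≤ P, so revenue covers variable cost.
Profit = P·x − TC = 277·8 − 1040 = €1176.

Produce at x = 8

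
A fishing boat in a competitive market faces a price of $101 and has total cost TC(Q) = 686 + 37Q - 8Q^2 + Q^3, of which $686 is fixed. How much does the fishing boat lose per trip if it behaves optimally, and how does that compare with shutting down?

Profit = -$174 at Q = 8

AVC = 37 - 8Q + Q^2; min AVC = $21 at Q = 4. Since P = $101 ≥ min AVC, the firm produces.
With MC = 37 - 16Q + 3Q^2, P = MC on the upward-sloping part at Q* = 8.
TR = 101·8 = 808. TC = 686 + 296 = 982. Profit = 808 − 982 = -$174.
That loss of $174 beats the $686 the firm would lose by shutting down; producing recovers $512 of fixed cost.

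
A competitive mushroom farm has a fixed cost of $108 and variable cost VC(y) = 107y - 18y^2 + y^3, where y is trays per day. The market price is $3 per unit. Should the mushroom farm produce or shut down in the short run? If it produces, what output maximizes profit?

Variable cost is VC = 107y - 18y^2 + y^3, so AVC = VC/y = 107 - 18y + y^2 and MC = dTC/dy = 107 - 36y + 3y^2.
AVC is minimized where dAVC/dy = -18 + 2y = 0, at y = 9; min AVC = 107 - 18·9 + 9^2 = $26.
Since P = $3 < min AVC = $26, price fails to cover variable cost at any output.
Shutting down limits the loss to fixed cost, $108.

Shut down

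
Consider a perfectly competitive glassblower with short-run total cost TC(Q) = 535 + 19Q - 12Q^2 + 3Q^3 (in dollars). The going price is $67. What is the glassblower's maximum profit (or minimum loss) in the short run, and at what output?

AVC = 19 - 12Q + 3Q^2; min AVC = $7 at Q = 2. Since P = $67 ≥ min AVC, the firm produces.
With MC = 19 - 24Q + 9Q^2, P = MC on the upward-sloping part at Q* = 4.
TR = 67·4 = 268. TC = 535 + 76 = 611. Profit = 268 − 611 = -$343.
By producing, the firm covers all variable cost plus $192 of fixed cost; shutting down would lose the full $535.

Profit = -$343 at Q = 4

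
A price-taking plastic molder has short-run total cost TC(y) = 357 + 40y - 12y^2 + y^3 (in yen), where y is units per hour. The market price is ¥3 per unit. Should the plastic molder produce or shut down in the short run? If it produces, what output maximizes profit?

Strip out fixed cost: VC = 40y - 12y^2 + y^3. Then AVC = 40 - 12y + y^2 and MC = 40 - 24y + 3y^2.
AVC hits its minimum where MC = AVC, at y = 6, giving min AVC = 40 - 12·6 + 6^2 = ¥4.
With P < min AVC (¥3 < ¥4), every unit sold adds to the loss.
Best response: produce nothing and absorb the ¥357 fixed cost.

Shut down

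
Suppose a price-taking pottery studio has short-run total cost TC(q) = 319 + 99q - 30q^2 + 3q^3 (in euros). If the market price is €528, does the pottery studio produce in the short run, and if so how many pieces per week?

Strip out fixed cost: VC = 99q - 30q^2 + 3q^3. Then AVC = 99 - 30q + 3q^2 and MC = 99 - 60q + 9q^2.
AVC is minimized where dAVC/dq = -30 + 6q = 0, at q = 5; min AVC = 99 - 30·5 + 3·5^2 = €24.
Because €528 ≥ €24, revenue can cover variable cost; the firm operates.
Solving P = MC: -429 - 60q + 9q^2 = 0 ⇒ q = -13/3 or 11. On the upward-sloping branch, q* = 11.
Check: AVC at q = 11 is €132 ≤ P, so revenue covers variable cost.
Profit = P·q − TC = 528·11 − 1771 = €4037.

Produce at q = 11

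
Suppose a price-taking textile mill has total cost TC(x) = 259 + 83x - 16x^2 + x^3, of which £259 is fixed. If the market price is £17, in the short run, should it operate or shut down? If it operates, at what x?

Shut down

Strip out fixed cost: VC = 83x - 16x^2 + x^3. Then AVC = 83 - 16x + x^2 and MC = 83 - 32x + 3x^2.
The AVC parabola has its vertex at x = 16/2 = 8, where AVC = 83 - 16·8 + 8^2 = £19.
P = £17 lies below min AVC = £19; no output level covers variable cost.
The firm minimizes its loss by shutting down and losing only its fixed cost of £259.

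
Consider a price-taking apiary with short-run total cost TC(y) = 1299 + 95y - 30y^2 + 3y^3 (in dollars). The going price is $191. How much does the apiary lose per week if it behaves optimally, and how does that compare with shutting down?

AVC = 95 - 30y + 3y^2; min AVC = $20 at y = 5. Since P = $191 ≥ min AVC, the firm produces.
MC = 95 - 60y + 9y^2. Setting P = MC and taking the root on the rising branch gives y* = 8.
TR = 191·8 = 1528. TC = 1299 + 376 = 1675. Profit = 1528 − 1675 = -$147.
By producing, the firm covers all variable cost plus $1152 of fixed cost; shutting down would lose the full $1299.

Profit = -$147 at y = 8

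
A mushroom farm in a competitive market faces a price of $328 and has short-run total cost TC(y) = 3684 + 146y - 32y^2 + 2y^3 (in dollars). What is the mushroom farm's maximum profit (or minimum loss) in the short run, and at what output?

Profit = -$304 at y = 13

AVC = 146 - 32y + 2y^2 has its minimum $18 at y = 8; price $328 clears that bar, so the firm operates.
With MC = 146 - 64y + 6y^2, P = MC on the upward-sloping part at y* = 13.
TR = 328·13 = 4264. TC = 3684 + 884 = 4568. Profit = 4264 − 4568 = -$304.
By producing, the firm covers all variable cost plus $3380 of fixed cost; shutting down would lose the full $3684.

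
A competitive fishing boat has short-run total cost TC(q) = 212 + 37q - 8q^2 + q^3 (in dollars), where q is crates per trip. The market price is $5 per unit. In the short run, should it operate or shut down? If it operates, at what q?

From TC, MC = TC'(q) = 37 - 16q + 3q^2 and AVC = VC/q = 37 - 8q + q^2.
AVC hits its minimum where MC = AVC, at q = 4, giving min AVC = 37 - 8·4 + 4^2 = $21.
P = $5 lies below min AVC = $21; no output level covers variable cost.
Shutting down limits the loss to fixed cost, $212.

Shut down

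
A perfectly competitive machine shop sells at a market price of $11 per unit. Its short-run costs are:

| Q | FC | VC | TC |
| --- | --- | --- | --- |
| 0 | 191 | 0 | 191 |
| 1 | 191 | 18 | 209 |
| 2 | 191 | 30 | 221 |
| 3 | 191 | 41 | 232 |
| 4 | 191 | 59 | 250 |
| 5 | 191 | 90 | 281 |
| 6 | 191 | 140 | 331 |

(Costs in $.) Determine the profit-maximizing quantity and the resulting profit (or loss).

Q = 0 (shut down); profit = -$191

Profit at each row (π = 11Q − TC): Q=0: -191; Q=1: -198; Q=2: -199; Q=3: -199; Q=4: -206; Q=5: -226; Q=6: -265.
Profit is highest at Q = 0. Equivalently, the lowest AVC in the table is 41/3 ≈ $13.67 at Q = 3, and P = $11 falls below it — price never covers variable cost, so the firm shuts down and loses only its fixed cost.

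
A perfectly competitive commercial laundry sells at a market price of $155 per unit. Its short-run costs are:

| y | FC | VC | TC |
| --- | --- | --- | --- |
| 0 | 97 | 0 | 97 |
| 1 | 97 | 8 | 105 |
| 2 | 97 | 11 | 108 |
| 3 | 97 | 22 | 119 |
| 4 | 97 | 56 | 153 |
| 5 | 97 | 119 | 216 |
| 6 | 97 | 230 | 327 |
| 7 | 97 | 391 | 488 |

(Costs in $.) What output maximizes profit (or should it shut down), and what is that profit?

Profit at each row (π = 155y − TC): y=0: -97; y=1: 50; y=2: 202; y=3: 346; y=4: 467; y=5: 559; y=6: 603; y=7: 597.
Profit is maximized at y = 6. AVC there is 230/6 = $38.33 ≤ P, so producing beats shutting down (which would give -$97).

y = 6; profit = $603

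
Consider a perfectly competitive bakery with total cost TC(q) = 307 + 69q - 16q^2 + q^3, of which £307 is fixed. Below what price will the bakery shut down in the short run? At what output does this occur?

£5 per unit, at q = 8

The shutdown price is the minimum of AVC. VC = 69q - 16q^2 + q^3, so AVC = 69 - 16q + q^2.
dAVC/dq = -16 + 2q = 0 gives q = 8. min AVC = 69 - 16·8 + 8^2 = 5.
So the shutdown price is £5.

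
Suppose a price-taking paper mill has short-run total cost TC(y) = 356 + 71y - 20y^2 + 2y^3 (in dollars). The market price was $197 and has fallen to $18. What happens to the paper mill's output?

Output falls from 9 to 0 (the firm shuts down)

MC = 71 - 40y + 6y^2; the shutdown threshold is min AVC = $21 (at y = 5).
At P = $197 ≥ min AVC, set P = MC on the rising branch: y = 9.
At P = $18 < min AVC = $21, price no longer covers variable cost at any output, so the firm shuts down: y = 0.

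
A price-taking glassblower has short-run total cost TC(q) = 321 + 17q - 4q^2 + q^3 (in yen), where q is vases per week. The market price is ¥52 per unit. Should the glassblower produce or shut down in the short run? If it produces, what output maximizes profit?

Produce at q = 5

From TC, MC = TC'(q) = 17 - 8q + 3q^2 and AVC = VC/q = 17 - 4q + q^2.
AVC hits its minimum where MC = AVC, at q = 2, giving min AVC = 17 - 4·2 + 2^2 = ¥13.
Since P = ¥52 ≥ min AVC = ¥13, price covers variable cost and the firm should produce.
Set P = MC: 52 = 17 - 8q + 3q^2 → -35 - 8q + 3q^2 = 0. The roots are q = -7/3 and q = 5; the profit-maximizing output is on the rising part of MC, so q* = 5.
Check: AVC at q = 5 is ¥22 ≤ P, so revenue covers variable cost.
Profit = P·q − TC = 52·5 − 431 = -¥171, a loss, but smaller than the ¥321 fixed cost the firm would lose by shutting down.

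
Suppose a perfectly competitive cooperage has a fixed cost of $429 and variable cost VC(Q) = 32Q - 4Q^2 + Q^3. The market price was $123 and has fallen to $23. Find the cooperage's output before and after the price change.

Output falls from 7 to 0 (the firm shuts down)

MC = 32 - 8Q + 3Q^2; the shutdown threshold is min AVC = $28 (at Q = 2).
With P = $123 above the shutdown price, P = MC gives Q = 7.
At P = $23 < min AVC = $28, price no longer covers variable cost at any output, so the firm shuts down: Q = 0.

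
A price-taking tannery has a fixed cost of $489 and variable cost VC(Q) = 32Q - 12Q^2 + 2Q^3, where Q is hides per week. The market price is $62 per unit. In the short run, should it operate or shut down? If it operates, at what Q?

Strip out fixed cost: VC = 32Q - 12Q^2 + 2Q^3. Then AVC = 32 - 12Q + 2Q^2 and MC = 32 - 24Q + 6Q^2.
AVC hits its minimum where MC = AVC, at Q = 3, giving min AVC = 32 - 12·3 + 2·3^2 = $14.
Because $62 ≥ $14, revenue can cover variable cost; the firm operates.
Set P = MC: 62 = 32 - 24Q + 6Q^2 → -30 - 24Q + 6Q^2 = 0. The roots are Q = -1 and Q = 5; the profit-maximizing output is on the rising part of MC, so Q* = 5.
Check: AVC at Q = 5 is $22 ≤ P, so revenue covers variable cost.
Profit = P·Q − TC = 62·5 − 599 = -$289, a loss, but smaller than the $489 fixed cost the firm would lose by shutting down.

Produce at Q = 5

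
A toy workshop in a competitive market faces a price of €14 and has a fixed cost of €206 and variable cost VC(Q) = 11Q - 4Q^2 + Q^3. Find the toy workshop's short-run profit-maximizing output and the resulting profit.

Profit = -€188 at Q = 3

AVC = 11 - 4Q + Q^2; min AVC = €7 at Q = 2. Since P = €14 ≥ min AVC, the firm produces.
MC = 11 - 8Q + 3Q^2. Setting P = MC and taking the root on the rising branch gives Q* = 3.
TR = 14·3 = 42. TC = 206 + 24 = 230. Profit = 42 − 230 = -€188.
By producing, the firm covers all variable cost plus €18 of fixed cost; shutting down would lose the full €206.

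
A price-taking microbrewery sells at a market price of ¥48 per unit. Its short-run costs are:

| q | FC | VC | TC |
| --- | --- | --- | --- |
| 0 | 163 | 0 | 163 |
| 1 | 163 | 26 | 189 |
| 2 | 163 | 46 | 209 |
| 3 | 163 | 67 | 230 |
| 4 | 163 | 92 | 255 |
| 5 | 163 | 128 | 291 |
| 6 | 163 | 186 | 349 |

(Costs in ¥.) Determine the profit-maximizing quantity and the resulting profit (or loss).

Profit at each row (π = 48q − TC): q=0: -163; q=1: -141; q=2: -113; q=3: -86; q=4: -63; q=5: -51; q=6: -61.
Profit is maximized at q = 5. AVC there is 128/5 = ¥25.60 ≤ P, so producing beats shutting down (which would give -¥163).

q = 5; profit = -¥51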